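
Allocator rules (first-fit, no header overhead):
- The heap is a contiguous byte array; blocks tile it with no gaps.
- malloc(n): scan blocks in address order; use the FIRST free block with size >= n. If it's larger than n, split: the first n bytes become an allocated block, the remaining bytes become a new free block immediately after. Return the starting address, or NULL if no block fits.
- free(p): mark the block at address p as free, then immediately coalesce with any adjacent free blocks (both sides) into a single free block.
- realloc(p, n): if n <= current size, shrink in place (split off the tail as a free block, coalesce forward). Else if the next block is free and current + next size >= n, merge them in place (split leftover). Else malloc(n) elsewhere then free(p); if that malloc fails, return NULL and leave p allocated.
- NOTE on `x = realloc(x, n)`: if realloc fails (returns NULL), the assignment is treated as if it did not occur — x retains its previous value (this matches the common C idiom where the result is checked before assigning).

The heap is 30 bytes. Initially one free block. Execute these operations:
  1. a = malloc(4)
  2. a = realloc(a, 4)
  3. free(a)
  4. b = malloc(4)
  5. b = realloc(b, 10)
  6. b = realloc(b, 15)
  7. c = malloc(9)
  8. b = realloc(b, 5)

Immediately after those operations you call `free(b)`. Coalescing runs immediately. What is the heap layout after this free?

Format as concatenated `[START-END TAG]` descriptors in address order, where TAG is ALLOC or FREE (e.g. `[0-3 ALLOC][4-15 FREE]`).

Answer: [0-14 FREE][15-23 ALLOC][24-29 FREE]

Derivation:
Op 1: a = malloc(4) -> a = 0; heap: [0-3 ALLOC][4-29 FREE]
Op 2: a = realloc(a, 4) -> a = 0; heap: [0-3 ALLOC][4-29 FREE]
Op 3: free(a) -> (freed a); heap: [0-29 FREE]
Op 4: b = malloc(4) -> b = 0; heap: [0-3 ALLOC][4-29 FREE]
Op 5: b = realloc(b, 10) -> b = 0; heap: [0-9 ALLOC][10-29 FREE]
Op 6: b = realloc(b, 15) -> b = 0; heap: [0-14 ALLOC][15-29 FREE]
Op 7: c = malloc(9) -> c = 15; heap: [0-14 ALLOC][15-23 ALLOC][24-29 FREE]
Op 8: b = realloc(b, 5) -> b = 0; heap: [0-4 ALLOC][5-14 FREE][15-23 ALLOC][24-29 FREE]
free(b): b = 0 -> block [0-4 ALLOC]; mark free, coalesce with adjacent free neighbors -> [0-14 FREE][15-23 ALLOC][24-29 FREE]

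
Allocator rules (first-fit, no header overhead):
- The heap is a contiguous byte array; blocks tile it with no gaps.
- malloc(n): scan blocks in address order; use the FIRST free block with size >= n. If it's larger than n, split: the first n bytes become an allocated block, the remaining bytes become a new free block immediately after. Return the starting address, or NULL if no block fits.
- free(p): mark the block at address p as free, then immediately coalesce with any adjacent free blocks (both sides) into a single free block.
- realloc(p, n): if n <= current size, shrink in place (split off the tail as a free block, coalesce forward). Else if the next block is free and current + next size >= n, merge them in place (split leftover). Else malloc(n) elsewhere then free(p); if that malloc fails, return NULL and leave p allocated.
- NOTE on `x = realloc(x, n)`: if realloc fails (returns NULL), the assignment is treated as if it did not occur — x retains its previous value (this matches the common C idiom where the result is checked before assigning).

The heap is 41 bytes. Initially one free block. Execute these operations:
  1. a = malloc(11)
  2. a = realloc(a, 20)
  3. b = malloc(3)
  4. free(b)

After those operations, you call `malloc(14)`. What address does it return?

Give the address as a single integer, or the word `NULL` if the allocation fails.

Op 1: a = malloc(11) -> a = 0; heap: [0-10 ALLOC][11-40 FREE]
Op 2: a = realloc(a, 20) -> a = 0; heap: [0-19 ALLOC][20-40 FREE]
Op 3: b = malloc(3) -> b = 20; heap: [0-19 ALLOC][20-22 ALLOC][23-40 FREE]
Op 4: free(b) -> (freed b); heap: [0-19 ALLOC][20-40 FREE]
malloc(14): first-fit scan over [0-19 ALLOC][20-40 FREE] -> 20

Answer: 20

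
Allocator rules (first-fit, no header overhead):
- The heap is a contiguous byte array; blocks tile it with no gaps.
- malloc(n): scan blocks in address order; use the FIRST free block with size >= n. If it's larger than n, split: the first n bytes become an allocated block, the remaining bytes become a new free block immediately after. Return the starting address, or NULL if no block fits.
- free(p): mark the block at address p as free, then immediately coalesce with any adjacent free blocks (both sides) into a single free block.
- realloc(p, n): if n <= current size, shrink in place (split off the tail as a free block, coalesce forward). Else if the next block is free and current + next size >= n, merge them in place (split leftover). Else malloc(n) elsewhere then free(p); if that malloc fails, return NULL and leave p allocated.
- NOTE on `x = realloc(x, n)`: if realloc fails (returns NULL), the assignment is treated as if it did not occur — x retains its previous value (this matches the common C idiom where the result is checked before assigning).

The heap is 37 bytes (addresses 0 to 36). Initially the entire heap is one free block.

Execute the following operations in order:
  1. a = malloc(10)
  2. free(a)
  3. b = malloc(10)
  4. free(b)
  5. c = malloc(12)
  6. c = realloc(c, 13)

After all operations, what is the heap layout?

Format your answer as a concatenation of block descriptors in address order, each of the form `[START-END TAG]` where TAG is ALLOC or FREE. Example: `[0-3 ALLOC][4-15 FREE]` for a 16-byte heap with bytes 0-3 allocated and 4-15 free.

Answer: [0-12 ALLOC][13-36 FREE]

Derivation:
Op 1: a = malloc(10) -> a = 0; heap: [0-9 ALLOC][10-36 FREE]
Op 2: free(a) -> (freed a); heap: [0-36 FREE]
Op 3: b = malloc(10) -> b = 0; heap: [0-9 ALLOC][10-36 FREE]
Op 4: free(b) -> (freed b); heap: [0-36 FREE]
Op 5: c = malloc(12) -> c = 0; heap: [0-11 ALLOC][12-36 FREE]
Op 6: c = realloc(c, 13) -> c = 0; heap: [0-12 ALLOC][13-36 FREE]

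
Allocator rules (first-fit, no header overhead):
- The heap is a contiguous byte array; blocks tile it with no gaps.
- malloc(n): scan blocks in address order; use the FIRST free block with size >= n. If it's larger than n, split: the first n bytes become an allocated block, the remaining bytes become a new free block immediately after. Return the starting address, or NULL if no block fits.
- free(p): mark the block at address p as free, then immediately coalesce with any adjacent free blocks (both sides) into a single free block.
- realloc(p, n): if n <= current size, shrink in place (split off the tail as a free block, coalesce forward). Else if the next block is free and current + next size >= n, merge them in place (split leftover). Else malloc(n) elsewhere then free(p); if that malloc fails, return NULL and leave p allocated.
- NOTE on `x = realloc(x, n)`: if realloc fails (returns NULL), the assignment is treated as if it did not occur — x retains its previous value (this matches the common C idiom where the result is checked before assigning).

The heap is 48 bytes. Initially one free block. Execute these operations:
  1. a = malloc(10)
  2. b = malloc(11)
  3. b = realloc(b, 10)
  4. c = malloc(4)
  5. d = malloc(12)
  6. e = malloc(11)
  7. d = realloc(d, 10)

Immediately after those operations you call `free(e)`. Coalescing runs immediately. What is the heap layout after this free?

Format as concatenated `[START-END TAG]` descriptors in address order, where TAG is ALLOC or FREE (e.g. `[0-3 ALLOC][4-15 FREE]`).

Op 1: a = malloc(10) -> a = 0; heap: [0-9 ALLOC][10-47 FREE]
Op 2: b = malloc(11) -> b = 10; heap: [0-9 ALLOC][10-20 ALLOC][21-47 FREE]
Op 3: b = realloc(b, 10) -> b = 10; heap: [0-9 ALLOC][10-19 ALLOC][20-47 FREE]
Op 4: c = malloc(4) -> c = 20; heap: [0-9 ALLOC][10-19 ALLOC][20-23 ALLOC][24-47 FREE]
Op 5: d = malloc(12) -> d = 24; heap: [0-9 ALLOC][10-19 ALLOC][20-23 ALLOC][24-35 ALLOC][36-47 FREE]
Op 6: e = malloc(11) -> e = 36; heap: [0-9 ALLOC][10-19 ALLOC][20-23 ALLOC][24-35 ALLOC][36-46 ALLOC][47-47 FREE]
Op 7: d = realloc(d, 10) -> d = 24; heap: [0-9 ALLOC][10-19 ALLOC][20-23 ALLOC][24-33 ALLOC][34-35 FREE][36-46 ALLOC][47-47 FREE]
free(e): e = 36 -> block [36-46 ALLOC]; mark free, coalesce with adjacent free neighbors -> [0-9 ALLOC][10-19 ALLOC][20-23 ALLOC][24-33 ALLOC][34-47 FREE]

Answer: [0-9 ALLOC][10-19 ALLOC][20-23 ALLOC][24-33 ALLOC][34-47 FREE]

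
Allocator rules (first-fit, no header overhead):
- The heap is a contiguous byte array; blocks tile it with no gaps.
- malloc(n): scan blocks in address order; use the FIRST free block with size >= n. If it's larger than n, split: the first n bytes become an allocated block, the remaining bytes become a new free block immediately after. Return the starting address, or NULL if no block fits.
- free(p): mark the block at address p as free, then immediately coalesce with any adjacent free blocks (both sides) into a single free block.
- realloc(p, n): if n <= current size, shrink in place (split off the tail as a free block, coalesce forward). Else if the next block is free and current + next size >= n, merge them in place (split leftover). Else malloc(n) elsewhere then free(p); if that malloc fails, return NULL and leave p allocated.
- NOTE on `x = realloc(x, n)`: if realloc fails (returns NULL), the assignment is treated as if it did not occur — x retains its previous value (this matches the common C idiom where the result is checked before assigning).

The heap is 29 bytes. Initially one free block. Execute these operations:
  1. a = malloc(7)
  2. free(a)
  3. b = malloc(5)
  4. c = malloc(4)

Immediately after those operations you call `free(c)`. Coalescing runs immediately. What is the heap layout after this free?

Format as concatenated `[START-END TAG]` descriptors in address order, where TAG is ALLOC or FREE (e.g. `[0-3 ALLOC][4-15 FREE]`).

Op 1: a = malloc(7) -> a = 0; heap: [0-6 ALLOC][7-28 FREE]
Op 2: free(a) -> (freed a); heap: [0-28 FREE]
Op 3: b = malloc(5) -> b = 0; heap: [0-4 ALLOC][5-28 FREE]
Op 4: c = malloc(4) -> c = 5; heap: [0-4 ALLOC][5-8 ALLOC][9-28 FREE]
free(c): c = 5 -> block [5-8 ALLOC]; mark free, coalesce with adjacent free neighbors -> [0-4 ALLOC][5-28 FREE]

Answer: [0-4 ALLOC][5-28 FREE]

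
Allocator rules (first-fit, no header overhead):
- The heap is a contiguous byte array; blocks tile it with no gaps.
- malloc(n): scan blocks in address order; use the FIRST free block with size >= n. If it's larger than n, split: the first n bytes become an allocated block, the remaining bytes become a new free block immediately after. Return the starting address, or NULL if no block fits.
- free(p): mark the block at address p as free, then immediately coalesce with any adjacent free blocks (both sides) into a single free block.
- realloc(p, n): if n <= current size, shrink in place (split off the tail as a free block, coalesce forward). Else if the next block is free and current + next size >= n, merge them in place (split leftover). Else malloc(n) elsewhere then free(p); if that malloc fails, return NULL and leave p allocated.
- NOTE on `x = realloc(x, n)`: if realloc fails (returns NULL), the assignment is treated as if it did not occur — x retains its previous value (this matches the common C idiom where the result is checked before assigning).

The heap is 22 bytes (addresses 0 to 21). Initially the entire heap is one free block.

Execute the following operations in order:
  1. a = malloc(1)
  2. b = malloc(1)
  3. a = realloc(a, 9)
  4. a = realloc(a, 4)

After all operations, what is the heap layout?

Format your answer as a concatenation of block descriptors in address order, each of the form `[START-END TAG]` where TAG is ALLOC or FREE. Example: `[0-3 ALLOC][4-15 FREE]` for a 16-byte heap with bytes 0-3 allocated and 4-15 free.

Answer: [0-0 FREE][1-1 ALLOC][2-5 ALLOC][6-21 FREE]

Derivation:
Op 1: a = malloc(1) -> a = 0; heap: [0-0 ALLOC][1-21 FREE]
Op 2: b = malloc(1) -> b = 1; heap: [0-0 ALLOC][1-1 ALLOC][2-21 FREE]
Op 3: a = realloc(a, 9) -> a = 2; heap: [0-0 FREE][1-1 ALLOC][2-10 ALLOC][11-21 FREE]
Op 4: a = realloc(a, 4) -> a = 2; heap: [0-0 FREE][1-1 ALLOC][2-5 ALLOC][6-21 FREE]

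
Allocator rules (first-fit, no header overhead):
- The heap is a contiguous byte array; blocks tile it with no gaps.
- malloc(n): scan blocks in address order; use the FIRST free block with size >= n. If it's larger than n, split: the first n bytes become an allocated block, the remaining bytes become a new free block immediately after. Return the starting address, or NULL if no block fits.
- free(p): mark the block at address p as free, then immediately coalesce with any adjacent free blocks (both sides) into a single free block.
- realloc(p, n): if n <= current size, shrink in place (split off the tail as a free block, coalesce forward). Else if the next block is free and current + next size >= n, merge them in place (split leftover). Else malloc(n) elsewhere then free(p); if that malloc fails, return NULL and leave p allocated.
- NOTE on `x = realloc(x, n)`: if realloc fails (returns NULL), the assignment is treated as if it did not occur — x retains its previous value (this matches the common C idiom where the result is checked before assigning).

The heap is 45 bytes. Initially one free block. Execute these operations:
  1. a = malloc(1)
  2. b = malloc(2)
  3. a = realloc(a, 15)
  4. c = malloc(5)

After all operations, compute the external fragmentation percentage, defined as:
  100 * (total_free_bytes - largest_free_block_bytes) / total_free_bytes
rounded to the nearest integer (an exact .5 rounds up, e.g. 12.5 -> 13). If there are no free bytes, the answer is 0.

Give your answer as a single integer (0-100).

Op 1: a = malloc(1) -> a = 0; heap: [0-0 ALLOC][1-44 FREE]
Op 2: b = malloc(2) -> b = 1; heap: [0-0 ALLOC][1-2 ALLOC][3-44 FREE]
Op 3: a = realloc(a, 15) -> a = 3; heap: [0-0 FREE][1-2 ALLOC][3-17 ALLOC][18-44 FREE]
Op 4: c = malloc(5) -> c = 18; heap: [0-0 FREE][1-2 ALLOC][3-17 ALLOC][18-22 ALLOC][23-44 FREE]
Free blocks: [1 22] total_free=23 largest=22 -> 100*(23-22)/23 = 100/23 ≈ 4.348 -> rounds to 4

Answer: 4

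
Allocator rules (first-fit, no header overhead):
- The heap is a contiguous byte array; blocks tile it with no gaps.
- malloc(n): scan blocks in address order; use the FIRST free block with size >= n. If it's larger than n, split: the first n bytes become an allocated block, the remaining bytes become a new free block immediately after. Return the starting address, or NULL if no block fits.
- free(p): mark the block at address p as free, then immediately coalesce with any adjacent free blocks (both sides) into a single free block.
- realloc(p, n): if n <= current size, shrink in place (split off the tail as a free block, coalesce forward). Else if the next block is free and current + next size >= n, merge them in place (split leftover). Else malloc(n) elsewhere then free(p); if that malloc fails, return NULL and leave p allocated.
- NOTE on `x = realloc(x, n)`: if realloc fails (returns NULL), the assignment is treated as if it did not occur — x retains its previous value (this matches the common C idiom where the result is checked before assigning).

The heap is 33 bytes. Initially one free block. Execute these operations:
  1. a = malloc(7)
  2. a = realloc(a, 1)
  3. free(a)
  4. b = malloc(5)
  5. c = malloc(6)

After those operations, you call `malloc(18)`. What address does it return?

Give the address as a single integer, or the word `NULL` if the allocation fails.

Op 1: a = malloc(7) -> a = 0; heap: [0-6 ALLOC][7-32 FREE]
Op 2: a = realloc(a, 1) -> a = 0; heap: [0-0 ALLOC][1-32 FREE]
Op 3: free(a) -> (freed a); heap: [0-32 FREE]
Op 4: b = malloc(5) -> b = 0; heap: [0-4 ALLOC][5-32 FREE]
Op 5: c = malloc(6) -> c = 5; heap: [0-4 ALLOC][5-10 ALLOC][11-32 FREE]
malloc(18): first-fit scan over [0-4 ALLOC][5-10 ALLOC][11-32 FREE] -> 11

Answer: 11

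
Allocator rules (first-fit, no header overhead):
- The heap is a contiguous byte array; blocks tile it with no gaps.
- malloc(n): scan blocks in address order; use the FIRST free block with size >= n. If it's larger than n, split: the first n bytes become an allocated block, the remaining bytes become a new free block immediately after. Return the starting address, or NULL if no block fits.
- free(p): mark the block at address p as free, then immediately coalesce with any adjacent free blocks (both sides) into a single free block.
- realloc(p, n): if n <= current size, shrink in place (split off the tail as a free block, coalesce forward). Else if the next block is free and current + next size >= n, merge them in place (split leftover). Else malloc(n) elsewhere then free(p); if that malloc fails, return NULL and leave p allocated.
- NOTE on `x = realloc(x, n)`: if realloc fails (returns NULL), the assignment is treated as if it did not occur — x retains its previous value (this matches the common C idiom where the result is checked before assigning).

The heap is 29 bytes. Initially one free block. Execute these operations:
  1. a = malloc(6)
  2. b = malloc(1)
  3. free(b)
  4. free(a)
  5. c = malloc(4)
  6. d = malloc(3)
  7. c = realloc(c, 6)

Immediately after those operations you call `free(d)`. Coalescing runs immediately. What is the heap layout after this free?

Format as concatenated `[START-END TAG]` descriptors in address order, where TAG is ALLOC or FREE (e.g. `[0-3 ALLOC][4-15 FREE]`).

Answer: [0-6 FREE][7-12 ALLOC][13-28 FREE]

Derivation:
Op 1: a = malloc(6) -> a = 0; heap: [0-5 ALLOC][6-28 FREE]
Op 2: b = malloc(1) -> b = 6; heap: [0-5 ALLOC][6-6 ALLOC][7-28 FREE]
Op 3: free(b) -> (freed b); heap: [0-5 ALLOC][6-28 FREE]
Op 4: free(a) -> (freed a); heap: [0-28 FREE]
Op 5: c = malloc(4) -> c = 0; heap: [0-3 ALLOC][4-28 FREE]
Op 6: d = malloc(3) -> d = 4; heap: [0-3 ALLOC][4-6 ALLOC][7-28 FREE]
Op 7: c = realloc(c, 6) -> c = 7; heap: [0-3 FREE][4-6 ALLOC][7-12 ALLOC][13-28 FREE]
free(d): d = 4 -> block [4-6 ALLOC]; mark free, coalesce with adjacent free neighbors -> [0-6 FREE][7-12 ALLOC][13-28 FREE]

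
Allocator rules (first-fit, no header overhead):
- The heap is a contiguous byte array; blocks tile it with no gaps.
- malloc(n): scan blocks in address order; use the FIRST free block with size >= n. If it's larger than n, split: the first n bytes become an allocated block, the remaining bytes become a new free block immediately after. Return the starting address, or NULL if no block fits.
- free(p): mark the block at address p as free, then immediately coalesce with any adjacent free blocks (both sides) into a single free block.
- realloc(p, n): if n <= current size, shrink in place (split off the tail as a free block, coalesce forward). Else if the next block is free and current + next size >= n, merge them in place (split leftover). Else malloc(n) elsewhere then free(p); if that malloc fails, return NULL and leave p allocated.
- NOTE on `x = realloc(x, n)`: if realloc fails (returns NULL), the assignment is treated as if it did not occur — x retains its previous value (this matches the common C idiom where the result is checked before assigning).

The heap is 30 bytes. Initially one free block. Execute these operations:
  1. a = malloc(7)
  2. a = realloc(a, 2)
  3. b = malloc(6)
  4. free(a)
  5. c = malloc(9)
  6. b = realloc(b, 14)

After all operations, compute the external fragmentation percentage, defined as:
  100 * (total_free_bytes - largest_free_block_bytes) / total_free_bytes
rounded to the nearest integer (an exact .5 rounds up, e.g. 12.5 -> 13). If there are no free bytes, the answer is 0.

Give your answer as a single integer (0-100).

Answer: 13

Derivation:
Op 1: a = malloc(7) -> a = 0; heap: [0-6 ALLOC][7-29 FREE]
Op 2: a = realloc(a, 2) -> a = 0; heap: [0-1 ALLOC][2-29 FREE]
Op 3: b = malloc(6) -> b = 2; heap: [0-1 ALLOC][2-7 ALLOC][8-29 FREE]
Op 4: free(a) -> (freed a); heap: [0-1 FREE][2-7 ALLOC][8-29 FREE]
Op 5: c = malloc(9) -> c = 8; heap: [0-1 FREE][2-7 ALLOC][8-16 ALLOC][17-29 FREE]
Op 6: b = realloc(b, 14) -> NULL (b unchanged); heap: [0-1 FREE][2-7 ALLOC][8-16 ALLOC][17-29 FREE]
Free blocks: [2 13] total_free=15 largest=13 -> 100*(15-13)/15 = 200/15 ≈ 13.333 -> rounds to 13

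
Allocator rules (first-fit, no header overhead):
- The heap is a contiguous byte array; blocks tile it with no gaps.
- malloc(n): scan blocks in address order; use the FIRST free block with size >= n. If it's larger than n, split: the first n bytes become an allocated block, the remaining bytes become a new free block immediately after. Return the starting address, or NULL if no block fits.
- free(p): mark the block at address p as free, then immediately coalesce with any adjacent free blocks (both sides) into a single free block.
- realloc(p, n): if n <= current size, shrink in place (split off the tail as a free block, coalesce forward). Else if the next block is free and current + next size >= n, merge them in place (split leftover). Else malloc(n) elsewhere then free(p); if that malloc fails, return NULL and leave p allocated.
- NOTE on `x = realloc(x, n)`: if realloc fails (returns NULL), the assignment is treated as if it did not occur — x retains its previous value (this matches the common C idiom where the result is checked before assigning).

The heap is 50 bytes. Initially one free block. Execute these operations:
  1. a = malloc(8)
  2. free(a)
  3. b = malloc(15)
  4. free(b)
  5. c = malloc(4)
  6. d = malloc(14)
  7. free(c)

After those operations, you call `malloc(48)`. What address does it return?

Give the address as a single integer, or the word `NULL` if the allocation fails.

Answer: NULL

Derivation:
Op 1: a = malloc(8) -> a = 0; heap: [0-7 ALLOC][8-49 FREE]
Op 2: free(a) -> (freed a); heap: [0-49 FREE]
Op 3: b = malloc(15) -> b = 0; heap: [0-14 ALLOC][15-49 FREE]
Op 4: free(b) -> (freed b); heap: [0-49 FREE]
Op 5: c = malloc(4) -> c = 0; heap: [0-3 ALLOC][4-49 FREE]
Op 6: d = malloc(14) -> d = 4; heap: [0-3 ALLOC][4-17 ALLOC][18-49 FREE]
Op 7: free(c) -> (freed c); heap: [0-3 FREE][4-17 ALLOC][18-49 FREE]
malloc(48): first-fit scan over [0-3 FREE][4-17 ALLOC][18-49 FREE] -> NULL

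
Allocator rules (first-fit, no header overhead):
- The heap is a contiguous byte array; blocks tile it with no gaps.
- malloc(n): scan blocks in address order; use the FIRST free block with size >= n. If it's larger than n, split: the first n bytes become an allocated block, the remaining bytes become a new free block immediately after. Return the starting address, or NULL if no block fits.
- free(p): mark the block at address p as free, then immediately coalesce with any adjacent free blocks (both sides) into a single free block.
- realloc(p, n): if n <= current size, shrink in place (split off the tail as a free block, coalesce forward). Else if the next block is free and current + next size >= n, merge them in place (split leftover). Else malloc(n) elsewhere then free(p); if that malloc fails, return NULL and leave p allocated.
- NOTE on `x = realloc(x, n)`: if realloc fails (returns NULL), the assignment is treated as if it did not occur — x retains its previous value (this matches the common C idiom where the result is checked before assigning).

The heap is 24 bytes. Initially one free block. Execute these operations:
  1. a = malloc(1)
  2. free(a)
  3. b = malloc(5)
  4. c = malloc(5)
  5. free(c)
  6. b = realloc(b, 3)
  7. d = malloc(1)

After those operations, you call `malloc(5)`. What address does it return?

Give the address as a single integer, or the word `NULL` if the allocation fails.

Op 1: a = malloc(1) -> a = 0; heap: [0-0 ALLOC][1-23 FREE]
Op 2: free(a) -> (freed a); heap: [0-23 FREE]
Op 3: b = malloc(5) -> b = 0; heap: [0-4 ALLOC][5-23 FREE]
Op 4: c = malloc(5) -> c = 5; heap: [0-4 ALLOC][5-9 ALLOC][10-23 FREE]
Op 5: free(c) -> (freed c); heap: [0-4 ALLOC][5-23 FREE]
Op 6: b = realloc(b, 3) -> b = 0; heap: [0-2 ALLOC][3-23 FREE]
Op 7: d = malloc(1) -> d = 3; heap: [0-2 ALLOC][3-3 ALLOC][4-23 FREE]
malloc(5): first-fit scan over [0-2 ALLOC][3-3 ALLOC][4-23 FREE] -> 4

Answer: 4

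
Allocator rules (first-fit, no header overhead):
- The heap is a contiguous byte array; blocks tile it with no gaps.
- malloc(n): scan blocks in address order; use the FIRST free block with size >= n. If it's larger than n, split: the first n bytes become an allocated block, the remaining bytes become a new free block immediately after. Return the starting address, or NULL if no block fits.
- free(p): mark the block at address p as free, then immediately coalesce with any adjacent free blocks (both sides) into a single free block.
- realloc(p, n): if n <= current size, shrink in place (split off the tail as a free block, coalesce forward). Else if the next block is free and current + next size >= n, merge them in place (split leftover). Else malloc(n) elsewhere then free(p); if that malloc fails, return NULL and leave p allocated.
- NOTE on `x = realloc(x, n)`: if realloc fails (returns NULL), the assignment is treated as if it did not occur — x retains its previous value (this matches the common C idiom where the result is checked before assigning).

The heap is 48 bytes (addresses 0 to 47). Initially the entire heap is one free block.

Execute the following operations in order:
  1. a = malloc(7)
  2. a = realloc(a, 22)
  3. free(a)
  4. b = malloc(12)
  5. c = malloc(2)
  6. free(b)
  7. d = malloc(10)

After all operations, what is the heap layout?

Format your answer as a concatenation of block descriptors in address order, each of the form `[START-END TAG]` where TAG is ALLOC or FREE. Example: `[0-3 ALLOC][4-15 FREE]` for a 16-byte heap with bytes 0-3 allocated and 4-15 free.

Answer: [0-9 ALLOC][10-11 FREE][12-13 ALLOC][14-47 FREE]

Derivation:
Op 1: a = malloc(7) -> a = 0; heap: [0-6 ALLOC][7-47 FREE]
Op 2: a = realloc(a, 22) -> a = 0; heap: [0-21 ALLOC][22-47 FREE]
Op 3: free(a) -> (freed a); heap: [0-47 FREE]
Op 4: b = malloc(12) -> b = 0; heap: [0-11 ALLOC][12-47 FREE]
Op 5: c = malloc(2) -> c = 12; heap: [0-11 ALLOC][12-13 ALLOC][14-47 FREE]
Op 6: free(b) -> (freed b); heap: [0-11 FREE][12-13 ALLOC][14-47 FREE]
Op 7: d = malloc(10) -> d = 0; heap: [0-9 ALLOC][10-11 FREE][12-13 ALLOC][14-47 FREE]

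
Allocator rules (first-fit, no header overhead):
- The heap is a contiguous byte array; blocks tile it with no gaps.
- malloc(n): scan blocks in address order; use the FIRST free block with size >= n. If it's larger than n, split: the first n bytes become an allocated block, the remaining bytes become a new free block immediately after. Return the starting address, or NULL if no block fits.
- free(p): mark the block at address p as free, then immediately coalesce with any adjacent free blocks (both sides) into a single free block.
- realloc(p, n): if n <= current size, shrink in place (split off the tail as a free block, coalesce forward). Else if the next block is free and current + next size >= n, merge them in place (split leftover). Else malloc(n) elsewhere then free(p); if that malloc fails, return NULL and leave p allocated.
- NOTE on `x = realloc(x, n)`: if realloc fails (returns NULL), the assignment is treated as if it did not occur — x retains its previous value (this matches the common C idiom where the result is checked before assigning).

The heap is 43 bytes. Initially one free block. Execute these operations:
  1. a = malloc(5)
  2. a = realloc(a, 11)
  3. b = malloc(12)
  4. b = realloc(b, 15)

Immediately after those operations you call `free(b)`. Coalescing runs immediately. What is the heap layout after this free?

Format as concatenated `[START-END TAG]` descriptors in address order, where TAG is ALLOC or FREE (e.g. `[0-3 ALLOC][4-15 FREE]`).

Op 1: a = malloc(5) -> a = 0; heap: [0-4 ALLOC][5-42 FREE]
Op 2: a = realloc(a, 11) -> a = 0; heap: [0-10 ALLOC][11-42 FREE]
Op 3: b = malloc(12) -> b = 11; heap: [0-10 ALLOC][11-22 ALLOC][23-42 FREE]
Op 4: b = realloc(b, 15) -> b = 11; heap: [0-10 ALLOC][11-25 ALLOC][26-42 FREE]
free(b): b = 11 -> block [11-25 ALLOC]; mark free, coalesce with adjacent free neighbors -> [0-10 ALLOC][11-42 FREE]

Answer: [0-10 ALLOC][11-42 FREE]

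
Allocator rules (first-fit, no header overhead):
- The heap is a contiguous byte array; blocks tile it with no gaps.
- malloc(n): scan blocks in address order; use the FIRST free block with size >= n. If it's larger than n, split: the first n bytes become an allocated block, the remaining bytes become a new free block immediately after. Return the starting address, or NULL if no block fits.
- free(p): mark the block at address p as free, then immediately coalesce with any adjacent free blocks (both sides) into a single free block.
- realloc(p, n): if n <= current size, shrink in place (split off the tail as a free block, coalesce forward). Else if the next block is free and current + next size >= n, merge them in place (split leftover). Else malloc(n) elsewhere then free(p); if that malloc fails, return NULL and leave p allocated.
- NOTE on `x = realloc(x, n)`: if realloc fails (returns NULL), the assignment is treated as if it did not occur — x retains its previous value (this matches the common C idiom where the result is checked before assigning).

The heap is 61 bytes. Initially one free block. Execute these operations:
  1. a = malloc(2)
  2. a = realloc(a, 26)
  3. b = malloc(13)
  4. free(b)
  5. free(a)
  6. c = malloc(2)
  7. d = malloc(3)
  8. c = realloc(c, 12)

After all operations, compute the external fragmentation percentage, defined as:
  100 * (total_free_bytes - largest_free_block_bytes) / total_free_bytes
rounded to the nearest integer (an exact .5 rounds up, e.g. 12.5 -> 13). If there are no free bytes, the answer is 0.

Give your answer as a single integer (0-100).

Op 1: a = malloc(2) -> a = 0; heap: [0-1 ALLOC][2-60 FREE]
Op 2: a = realloc(a, 26) -> a = 0; heap: [0-25 ALLOC][26-60 FREE]
Op 3: b = malloc(13) -> b = 26; heap: [0-25 ALLOC][26-38 ALLOC][39-60 FREE]
Op 4: free(b) -> (freed b); heap: [0-25 ALLOC][26-60 FREE]
Op 5: free(a) -> (freed a); heap: [0-60 FREE]
Op 6: c = malloc(2) -> c = 0; heap: [0-1 ALLOC][2-60 FREE]
Op 7: d = malloc(3) -> d = 2; heap: [0-1 ALLOC][2-4 ALLOC][5-60 FREE]
Op 8: c = realloc(c, 12) -> c = 5; heap: [0-1 FREE][2-4 ALLOC][5-16 ALLOC][17-60 FREE]
Free blocks: [2 44] total_free=46 largest=44 -> 100*(46-44)/46 = 200/46 ≈ 4.348 -> rounds to 4

Answer: 4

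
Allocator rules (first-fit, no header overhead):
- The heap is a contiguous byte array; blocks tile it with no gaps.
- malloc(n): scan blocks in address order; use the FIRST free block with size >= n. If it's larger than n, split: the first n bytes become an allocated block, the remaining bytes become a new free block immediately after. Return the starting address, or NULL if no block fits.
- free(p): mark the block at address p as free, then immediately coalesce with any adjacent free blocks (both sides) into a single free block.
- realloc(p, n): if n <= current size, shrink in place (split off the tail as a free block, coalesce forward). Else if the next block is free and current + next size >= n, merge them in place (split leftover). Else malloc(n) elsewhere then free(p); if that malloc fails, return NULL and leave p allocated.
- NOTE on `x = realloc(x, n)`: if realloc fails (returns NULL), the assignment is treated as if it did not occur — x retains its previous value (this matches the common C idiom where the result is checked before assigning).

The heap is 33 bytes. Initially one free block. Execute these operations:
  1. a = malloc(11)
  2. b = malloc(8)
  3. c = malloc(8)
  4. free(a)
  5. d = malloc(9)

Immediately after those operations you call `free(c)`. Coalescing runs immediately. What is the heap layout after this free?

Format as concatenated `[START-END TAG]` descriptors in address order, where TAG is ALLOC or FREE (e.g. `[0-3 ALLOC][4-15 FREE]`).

Answer: [0-8 ALLOC][9-10 FREE][11-18 ALLOC][19-32 FREE]

Derivation:
Op 1: a = malloc(11) -> a = 0; heap: [0-10 ALLOC][11-32 FREE]
Op 2: b = malloc(8) -> b = 11; heap: [0-10 ALLOC][11-18 ALLOC][19-32 FREE]
Op 3: c = malloc(8) -> c = 19; heap: [0-10 ALLOC][11-18 ALLOC][19-26 ALLOC][27-32 FREE]
Op 4: free(a) -> (freed a); heap: [0-10 FREE][11-18 ALLOC][19-26 ALLOC][27-32 FREE]
Op 5: d = malloc(9) -> d = 0; heap: [0-8 ALLOC][9-10 FREE][11-18 ALLOC][19-26 ALLOC][27-32 FREE]
free(c): c = 19 -> block [19-26 ALLOC]; mark free, coalesce with adjacent free neighbors -> [0-8 ALLOC][9-10 FREE][11-18 ALLOC][19-32 FREE]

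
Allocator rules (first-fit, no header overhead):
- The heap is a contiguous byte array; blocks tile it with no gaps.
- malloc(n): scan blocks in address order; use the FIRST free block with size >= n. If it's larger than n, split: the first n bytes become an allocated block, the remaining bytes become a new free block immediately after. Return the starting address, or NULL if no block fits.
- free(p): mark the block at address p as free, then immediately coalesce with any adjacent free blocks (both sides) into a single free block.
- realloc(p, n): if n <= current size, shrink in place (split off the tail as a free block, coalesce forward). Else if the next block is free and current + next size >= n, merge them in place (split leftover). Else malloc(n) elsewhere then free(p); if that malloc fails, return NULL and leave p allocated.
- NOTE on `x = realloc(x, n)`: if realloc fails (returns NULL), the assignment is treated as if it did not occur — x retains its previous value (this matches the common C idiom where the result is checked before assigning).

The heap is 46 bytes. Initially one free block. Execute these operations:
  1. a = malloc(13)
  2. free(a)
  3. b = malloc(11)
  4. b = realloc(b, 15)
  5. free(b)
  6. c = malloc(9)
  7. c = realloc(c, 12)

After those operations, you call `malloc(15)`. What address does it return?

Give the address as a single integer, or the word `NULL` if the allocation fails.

Op 1: a = malloc(13) -> a = 0; heap: [0-12 ALLOC][13-45 FREE]
Op 2: free(a) -> (freed a); heap: [0-45 FREE]
Op 3: b = malloc(11) -> b = 0; heap: [0-10 ALLOC][11-45 FREE]
Op 4: b = realloc(b, 15) -> b = 0; heap: [0-14 ALLOC][15-45 FREE]
Op 5: free(b) -> (freed b); heap: [0-45 FREE]
Op 6: c = malloc(9) -> c = 0; heap: [0-8 ALLOC][9-45 FREE]
Op 7: c = realloc(c, 12) -> c = 0; heap: [0-11 ALLOC][12-45 FREE]
malloc(15): first-fit scan over [0-11 ALLOC][12-45 FREE] -> 12

Answer: 12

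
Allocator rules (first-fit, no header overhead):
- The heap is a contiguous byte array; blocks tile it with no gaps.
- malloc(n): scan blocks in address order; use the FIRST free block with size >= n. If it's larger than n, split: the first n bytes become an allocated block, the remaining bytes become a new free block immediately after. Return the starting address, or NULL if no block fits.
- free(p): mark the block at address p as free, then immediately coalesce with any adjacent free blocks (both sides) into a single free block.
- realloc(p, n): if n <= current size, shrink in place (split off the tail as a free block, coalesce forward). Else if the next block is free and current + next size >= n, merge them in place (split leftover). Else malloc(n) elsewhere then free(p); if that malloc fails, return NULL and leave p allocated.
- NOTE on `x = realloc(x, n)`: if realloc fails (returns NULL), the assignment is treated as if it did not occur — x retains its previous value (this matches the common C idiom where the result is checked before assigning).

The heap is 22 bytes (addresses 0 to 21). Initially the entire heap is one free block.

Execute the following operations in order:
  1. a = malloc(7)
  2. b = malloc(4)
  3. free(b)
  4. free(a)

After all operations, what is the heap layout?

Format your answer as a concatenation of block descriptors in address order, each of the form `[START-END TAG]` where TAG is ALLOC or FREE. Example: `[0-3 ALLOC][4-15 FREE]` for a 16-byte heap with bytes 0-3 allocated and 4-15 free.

Answer: [0-21 FREE]

Derivation:
Op 1: a = malloc(7) -> a = 0; heap: [0-6 ALLOC][7-21 FREE]
Op 2: b = malloc(4) -> b = 7; heap: [0-6 ALLOC][7-10 ALLOC][11-21 FREE]
Op 3: free(b) -> (freed b); heap: [0-6 ALLOC][7-21 FREE]
Op 4: free(a) -> (freed a); heap: [0-21 FREE]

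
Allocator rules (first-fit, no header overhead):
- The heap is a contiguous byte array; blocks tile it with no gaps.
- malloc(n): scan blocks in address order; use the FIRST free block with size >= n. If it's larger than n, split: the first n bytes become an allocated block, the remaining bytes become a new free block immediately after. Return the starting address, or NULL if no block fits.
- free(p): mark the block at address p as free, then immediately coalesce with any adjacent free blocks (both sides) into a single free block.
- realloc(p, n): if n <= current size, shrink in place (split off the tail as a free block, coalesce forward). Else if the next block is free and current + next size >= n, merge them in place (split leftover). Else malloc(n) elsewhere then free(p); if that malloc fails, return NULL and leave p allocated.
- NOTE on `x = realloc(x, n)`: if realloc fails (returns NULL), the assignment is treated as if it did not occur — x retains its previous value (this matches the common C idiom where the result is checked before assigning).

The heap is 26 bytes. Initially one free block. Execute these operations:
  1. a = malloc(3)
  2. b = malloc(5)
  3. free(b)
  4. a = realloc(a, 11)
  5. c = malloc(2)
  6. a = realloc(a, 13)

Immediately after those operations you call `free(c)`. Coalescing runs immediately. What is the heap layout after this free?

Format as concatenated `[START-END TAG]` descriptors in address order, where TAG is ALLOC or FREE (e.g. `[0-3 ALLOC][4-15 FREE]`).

Answer: [0-12 FREE][13-25 ALLOC]

Derivation:
Op 1: a = malloc(3) -> a = 0; heap: [0-2 ALLOC][3-25 FREE]
Op 2: b = malloc(5) -> b = 3; heap: [0-2 ALLOC][3-7 ALLOC][8-25 FREE]
Op 3: free(b) -> (freed b); heap: [0-2 ALLOC][3-25 FREE]
Op 4: a = realloc(a, 11) -> a = 0; heap: [0-10 ALLOC][11-25 FREE]
Op 5: c = malloc(2) -> c = 11; heap: [0-10 ALLOC][11-12 ALLOC][13-25 FREE]
Op 6: a = realloc(a, 13) -> a = 13; heap: [0-10 FREE][11-12 ALLOC][13-25 ALLOC]
free(c): c = 11 -> block [11-12 ALLOC]; mark free, coalesce with adjacent free neighbors -> [0-12 FREE][13-25 ALLOC]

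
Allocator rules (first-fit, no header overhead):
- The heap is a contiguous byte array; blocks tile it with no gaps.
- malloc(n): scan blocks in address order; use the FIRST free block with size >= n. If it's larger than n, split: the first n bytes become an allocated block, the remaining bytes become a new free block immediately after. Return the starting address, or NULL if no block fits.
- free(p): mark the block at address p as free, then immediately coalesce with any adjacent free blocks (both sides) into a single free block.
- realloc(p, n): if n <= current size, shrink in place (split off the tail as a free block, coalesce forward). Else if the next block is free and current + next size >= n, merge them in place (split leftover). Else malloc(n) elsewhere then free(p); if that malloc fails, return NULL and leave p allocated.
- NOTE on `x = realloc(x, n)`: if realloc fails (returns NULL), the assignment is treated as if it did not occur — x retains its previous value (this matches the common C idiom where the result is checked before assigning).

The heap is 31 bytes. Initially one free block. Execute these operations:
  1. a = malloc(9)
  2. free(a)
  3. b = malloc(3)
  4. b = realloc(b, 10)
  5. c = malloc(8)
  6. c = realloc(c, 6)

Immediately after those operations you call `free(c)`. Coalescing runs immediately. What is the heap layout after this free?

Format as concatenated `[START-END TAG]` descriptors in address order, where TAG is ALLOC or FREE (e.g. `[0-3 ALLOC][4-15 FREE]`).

Answer: [0-9 ALLOC][10-30 FREE]

Derivation:
Op 1: a = malloc(9) -> a = 0; heap: [0-8 ALLOC][9-30 FREE]
Op 2: free(a) -> (freed a); heap: [0-30 FREE]
Op 3: b = malloc(3) -> b = 0; heap: [0-2 ALLOC][3-30 FREE]
Op 4: b = realloc(b, 10) -> b = 0; heap: [0-9 ALLOC][10-30 FREE]
Op 5: c = malloc(8) -> c = 10; heap: [0-9 ALLOC][10-17 ALLOC][18-30 FREE]
Op 6: c = realloc(c, 6) -> c = 10; heap: [0-9 ALLOC][10-15 ALLOC][16-30 FREE]
free(c): c = 10 -> block [10-15 ALLOC]; mark free, coalesce with adjacent free neighbors -> [0-9 ALLOC][10-30 FREE]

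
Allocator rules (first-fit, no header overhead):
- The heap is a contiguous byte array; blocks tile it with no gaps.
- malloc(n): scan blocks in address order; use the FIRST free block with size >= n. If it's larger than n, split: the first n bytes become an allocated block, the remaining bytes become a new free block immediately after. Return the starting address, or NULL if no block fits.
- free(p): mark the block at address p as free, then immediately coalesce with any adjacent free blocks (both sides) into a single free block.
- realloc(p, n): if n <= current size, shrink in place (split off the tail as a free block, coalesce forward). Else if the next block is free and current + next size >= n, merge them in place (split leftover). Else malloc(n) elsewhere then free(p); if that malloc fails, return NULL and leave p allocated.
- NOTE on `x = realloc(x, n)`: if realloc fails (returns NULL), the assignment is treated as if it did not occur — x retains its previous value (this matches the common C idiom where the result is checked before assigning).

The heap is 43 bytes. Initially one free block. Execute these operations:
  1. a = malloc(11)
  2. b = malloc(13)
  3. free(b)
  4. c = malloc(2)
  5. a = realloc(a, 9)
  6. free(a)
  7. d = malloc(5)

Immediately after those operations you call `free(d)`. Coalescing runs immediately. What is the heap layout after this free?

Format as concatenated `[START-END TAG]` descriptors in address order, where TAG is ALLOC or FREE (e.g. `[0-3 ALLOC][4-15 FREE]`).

Op 1: a = malloc(11) -> a = 0; heap: [0-10 ALLOC][11-42 FREE]
Op 2: b = malloc(13) -> b = 11; heap: [0-10 ALLOC][11-23 ALLOC][24-42 FREE]
Op 3: free(b) -> (freed b); heap: [0-10 ALLOC][11-42 FREE]
Op 4: c = malloc(2) -> c = 11; heap: [0-10 ALLOC][11-12 ALLOC][13-42 FREE]
Op 5: a = realloc(a, 9) -> a = 0; heap: [0-8 ALLOC][9-10 FREE][11-12 ALLOC][13-42 FREE]
Op 6: free(a) -> (freed a); heap: [0-10 FREE][11-12 ALLOC][13-42 FREE]
Op 7: d = malloc(5) -> d = 0; heap: [0-4 ALLOC][5-10 FREE][11-12 ALLOC][13-42 FREE]
free(d): d = 0 -> block [0-4 ALLOC]; mark free, coalesce with adjacent free neighbors -> [0-10 FREE][11-12 ALLOC][13-42 FREE]

Answer: [0-10 FREE][11-12 ALLOC][13-42 FREE]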